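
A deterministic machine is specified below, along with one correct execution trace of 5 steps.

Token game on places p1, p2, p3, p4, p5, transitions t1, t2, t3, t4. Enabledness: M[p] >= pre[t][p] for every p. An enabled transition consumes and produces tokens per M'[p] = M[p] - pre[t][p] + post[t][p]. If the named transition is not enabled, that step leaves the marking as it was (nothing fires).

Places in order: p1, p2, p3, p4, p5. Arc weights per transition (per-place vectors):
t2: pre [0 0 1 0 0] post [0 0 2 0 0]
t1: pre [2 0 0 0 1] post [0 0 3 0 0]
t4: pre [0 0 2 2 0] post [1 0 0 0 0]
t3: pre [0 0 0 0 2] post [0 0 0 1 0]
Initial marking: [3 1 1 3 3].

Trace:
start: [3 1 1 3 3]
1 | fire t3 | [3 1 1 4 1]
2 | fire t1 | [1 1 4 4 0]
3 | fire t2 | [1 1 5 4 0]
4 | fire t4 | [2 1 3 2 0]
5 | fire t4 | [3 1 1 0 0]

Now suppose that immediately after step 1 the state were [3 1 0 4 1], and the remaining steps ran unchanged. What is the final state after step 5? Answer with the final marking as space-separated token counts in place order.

state after step 1 := [3 1 0 4 1]
2 | fire t1 | [1 1 3 4 0]
3 | fire t2 | [1 1 4 4 0]
4 | fire t4 | [2 1 2 2 0]
5 | fire t4 | [3 1 0 0 0]

3 1 0 0 0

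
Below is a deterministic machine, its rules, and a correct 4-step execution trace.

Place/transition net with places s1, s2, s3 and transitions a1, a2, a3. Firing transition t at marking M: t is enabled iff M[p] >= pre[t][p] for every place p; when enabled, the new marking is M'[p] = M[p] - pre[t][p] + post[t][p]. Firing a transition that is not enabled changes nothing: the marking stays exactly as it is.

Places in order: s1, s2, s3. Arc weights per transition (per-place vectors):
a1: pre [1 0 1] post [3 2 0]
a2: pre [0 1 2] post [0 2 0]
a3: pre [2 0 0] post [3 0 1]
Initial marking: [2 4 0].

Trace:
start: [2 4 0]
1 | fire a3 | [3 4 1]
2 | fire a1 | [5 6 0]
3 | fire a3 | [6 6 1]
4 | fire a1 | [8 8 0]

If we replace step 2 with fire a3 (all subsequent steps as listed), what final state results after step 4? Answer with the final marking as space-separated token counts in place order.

(re-executing from step 2 with the substitution; state before step 2: [3 4 1])
2 | fire a3 | [4 4 2]
3 | fire a3 | [5 4 3]
4 | fire a1 | [7 6 2]

7 6 2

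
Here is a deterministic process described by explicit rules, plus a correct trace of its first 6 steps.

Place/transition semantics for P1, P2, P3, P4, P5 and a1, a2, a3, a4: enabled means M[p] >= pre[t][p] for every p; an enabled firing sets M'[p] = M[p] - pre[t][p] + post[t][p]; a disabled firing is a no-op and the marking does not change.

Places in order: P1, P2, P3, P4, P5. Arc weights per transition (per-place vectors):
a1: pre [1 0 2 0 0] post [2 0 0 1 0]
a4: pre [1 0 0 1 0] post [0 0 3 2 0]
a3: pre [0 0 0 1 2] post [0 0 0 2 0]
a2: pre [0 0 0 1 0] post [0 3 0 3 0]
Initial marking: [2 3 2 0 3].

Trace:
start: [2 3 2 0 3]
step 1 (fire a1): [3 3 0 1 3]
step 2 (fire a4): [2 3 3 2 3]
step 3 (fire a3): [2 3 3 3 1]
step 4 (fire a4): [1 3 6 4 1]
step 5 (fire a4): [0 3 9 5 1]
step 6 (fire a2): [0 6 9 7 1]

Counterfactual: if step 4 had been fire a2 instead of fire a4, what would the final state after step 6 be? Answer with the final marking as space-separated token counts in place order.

(re-executing from step 4 with the substitution; state before step 4: [2 3 3 3 1])
step 4 (fire a2): [2 6 3 5 1]
step 5 (fire a4): [1 6 6 6 1]
step 6 (fire a2): [1 9 6 8 1]

1 9 6 8 1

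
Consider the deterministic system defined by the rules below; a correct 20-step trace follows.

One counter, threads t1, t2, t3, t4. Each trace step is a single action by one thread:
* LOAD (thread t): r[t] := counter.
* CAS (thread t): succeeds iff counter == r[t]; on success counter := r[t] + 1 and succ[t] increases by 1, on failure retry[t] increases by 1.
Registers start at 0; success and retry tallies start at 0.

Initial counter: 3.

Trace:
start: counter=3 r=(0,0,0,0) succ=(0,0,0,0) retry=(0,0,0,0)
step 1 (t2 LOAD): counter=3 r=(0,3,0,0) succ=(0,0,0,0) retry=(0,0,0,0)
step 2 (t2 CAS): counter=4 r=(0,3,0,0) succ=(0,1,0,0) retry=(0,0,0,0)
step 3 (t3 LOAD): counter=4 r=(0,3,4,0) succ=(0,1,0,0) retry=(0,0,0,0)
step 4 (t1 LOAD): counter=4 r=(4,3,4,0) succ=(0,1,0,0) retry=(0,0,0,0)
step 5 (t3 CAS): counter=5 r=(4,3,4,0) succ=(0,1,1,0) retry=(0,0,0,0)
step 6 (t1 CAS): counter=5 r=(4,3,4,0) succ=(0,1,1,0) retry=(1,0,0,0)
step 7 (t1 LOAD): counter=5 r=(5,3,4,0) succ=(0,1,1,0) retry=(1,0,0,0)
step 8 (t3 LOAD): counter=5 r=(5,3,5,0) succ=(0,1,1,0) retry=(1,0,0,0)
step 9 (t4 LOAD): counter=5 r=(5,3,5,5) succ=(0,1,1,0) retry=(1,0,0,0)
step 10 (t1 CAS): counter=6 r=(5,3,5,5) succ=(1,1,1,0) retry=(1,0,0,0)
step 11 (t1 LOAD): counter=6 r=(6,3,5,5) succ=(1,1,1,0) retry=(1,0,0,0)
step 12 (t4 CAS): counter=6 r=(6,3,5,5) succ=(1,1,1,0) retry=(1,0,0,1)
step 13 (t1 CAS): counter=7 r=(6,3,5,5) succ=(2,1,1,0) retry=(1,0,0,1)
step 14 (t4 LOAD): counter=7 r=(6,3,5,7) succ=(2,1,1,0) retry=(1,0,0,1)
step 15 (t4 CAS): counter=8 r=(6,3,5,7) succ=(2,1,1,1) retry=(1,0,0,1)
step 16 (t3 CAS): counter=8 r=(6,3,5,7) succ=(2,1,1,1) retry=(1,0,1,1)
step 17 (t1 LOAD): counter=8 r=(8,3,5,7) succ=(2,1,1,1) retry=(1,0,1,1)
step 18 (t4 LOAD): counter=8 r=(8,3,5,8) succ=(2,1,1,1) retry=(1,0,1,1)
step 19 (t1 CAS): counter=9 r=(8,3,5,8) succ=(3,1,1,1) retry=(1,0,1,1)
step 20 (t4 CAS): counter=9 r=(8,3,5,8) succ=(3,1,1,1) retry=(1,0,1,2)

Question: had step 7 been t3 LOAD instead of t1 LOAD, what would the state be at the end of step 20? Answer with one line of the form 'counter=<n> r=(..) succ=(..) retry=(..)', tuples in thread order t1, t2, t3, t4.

counter=8 r=(7,3,5,7) succ=(1,1,1,2) retry=(3,0,1,1)

(re-executing from step 7 with the substitution; state before step 7: counter=5 r=(4,3,4,0) succ=(0,1,1,0) retry=(1,0,0,0))
step 7 (t3 LOAD): counter=5 r=(4,3,5,0) succ=(0,1,1,0) retry=(1,0,0,0)
step 8 (t3 LOAD): counter=5 r=(4,3,5,0) succ=(0,1,1,0) retry=(1,0,0,0)
step 9 (t4 LOAD): counter=5 r=(4,3,5,5) succ=(0,1,1,0) retry=(1,0,0,0)
step 10 (t1 CAS): counter=5 r=(4,3,5,5) succ=(0,1,1,0) retry=(2,0,0,0)
step 11 (t1 LOAD): counter=5 r=(5,3,5,5) succ=(0,1,1,0) retry=(2,0,0,0)
step 12 (t4 CAS): counter=6 r=(5,3,5,5) succ=(0,1,1,1) retry=(2,0,0,0)
step 13 (t1 CAS): counter=6 r=(5,3,5,5) succ=(0,1,1,1) retry=(3,0,0,0)
step 14 (t4 LOAD): counter=6 r=(5,3,5,6) succ=(0,1,1,1) retry=(3,0,0,0)
step 15 (t4 CAS): counter=7 r=(5,3,5,6) succ=(0,1,1,2) retry=(3,0,0,0)
step 16 (t3 CAS): counter=7 r=(5,3,5,6) succ=(0,1,1,2) retry=(3,0,1,0)
step 17 (t1 LOAD): counter=7 r=(7,3,5,6) succ=(0,1,1,2) retry=(3,0,1,0)
step 18 (t4 LOAD): counter=7 r=(7,3,5,7) succ=(0,1,1,2) retry=(3,0,1,0)
step 19 (t1 CAS): counter=8 r=(7,3,5,7) succ=(1,1,1,2) retry=(3,0,1,0)
step 20 (t4 CAS): counter=8 r=(7,3,5,7) succ=(1,1,1,2) retry=(3,0,1,1)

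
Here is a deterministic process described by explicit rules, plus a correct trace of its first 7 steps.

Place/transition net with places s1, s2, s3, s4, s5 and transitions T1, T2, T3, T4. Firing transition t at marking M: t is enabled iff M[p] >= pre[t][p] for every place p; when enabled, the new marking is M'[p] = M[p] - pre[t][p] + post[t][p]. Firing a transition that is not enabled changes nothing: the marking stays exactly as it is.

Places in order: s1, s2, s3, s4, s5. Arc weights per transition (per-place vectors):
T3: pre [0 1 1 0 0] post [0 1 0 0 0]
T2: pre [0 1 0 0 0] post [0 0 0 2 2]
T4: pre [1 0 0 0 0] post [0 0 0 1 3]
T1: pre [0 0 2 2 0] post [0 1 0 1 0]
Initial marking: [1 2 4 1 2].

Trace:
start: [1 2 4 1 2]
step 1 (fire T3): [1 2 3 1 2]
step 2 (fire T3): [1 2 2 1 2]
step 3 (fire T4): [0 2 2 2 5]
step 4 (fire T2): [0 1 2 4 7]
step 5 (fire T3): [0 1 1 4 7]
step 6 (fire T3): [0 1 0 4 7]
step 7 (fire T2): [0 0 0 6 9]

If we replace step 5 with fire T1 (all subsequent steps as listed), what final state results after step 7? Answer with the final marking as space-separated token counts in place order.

0 1 0 5 9

(re-executing from step 5 with the substitution; state before step 5: [0 1 2 4 7])
step 5 (fire T1): [0 2 0 3 7]
step 6 (fire T3): [0 2 0 3 7]
step 7 (fire T2): [0 1 0 5 9]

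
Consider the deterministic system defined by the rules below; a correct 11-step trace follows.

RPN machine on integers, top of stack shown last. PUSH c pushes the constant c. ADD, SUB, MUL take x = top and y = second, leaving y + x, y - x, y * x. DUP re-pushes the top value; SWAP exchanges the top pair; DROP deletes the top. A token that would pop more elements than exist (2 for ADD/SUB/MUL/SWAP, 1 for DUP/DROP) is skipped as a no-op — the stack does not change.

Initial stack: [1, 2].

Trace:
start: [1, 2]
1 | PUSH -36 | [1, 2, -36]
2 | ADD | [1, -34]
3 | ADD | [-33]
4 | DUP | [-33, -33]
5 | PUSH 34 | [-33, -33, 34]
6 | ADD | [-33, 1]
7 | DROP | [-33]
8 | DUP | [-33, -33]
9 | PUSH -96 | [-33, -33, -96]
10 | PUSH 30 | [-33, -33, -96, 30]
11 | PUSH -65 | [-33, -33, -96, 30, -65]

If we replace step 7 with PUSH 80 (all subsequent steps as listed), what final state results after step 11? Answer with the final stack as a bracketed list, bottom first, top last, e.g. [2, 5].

[-33, 1, 80, 80, -96, 30, -65]

(re-executing from step 7 with the substitution; state before step 7: [-33, 1])
7 | PUSH 80 | [-33, 1, 80]
8 | DUP | [-33, 1, 80, 80]
9 | PUSH -96 | [-33, 1, 80, 80, -96]
10 | PUSH 30 | [-33, 1, 80, 80, -96, 30]
11 | PUSH -65 | [-33, 1, 80, 80, -96, 30, -65]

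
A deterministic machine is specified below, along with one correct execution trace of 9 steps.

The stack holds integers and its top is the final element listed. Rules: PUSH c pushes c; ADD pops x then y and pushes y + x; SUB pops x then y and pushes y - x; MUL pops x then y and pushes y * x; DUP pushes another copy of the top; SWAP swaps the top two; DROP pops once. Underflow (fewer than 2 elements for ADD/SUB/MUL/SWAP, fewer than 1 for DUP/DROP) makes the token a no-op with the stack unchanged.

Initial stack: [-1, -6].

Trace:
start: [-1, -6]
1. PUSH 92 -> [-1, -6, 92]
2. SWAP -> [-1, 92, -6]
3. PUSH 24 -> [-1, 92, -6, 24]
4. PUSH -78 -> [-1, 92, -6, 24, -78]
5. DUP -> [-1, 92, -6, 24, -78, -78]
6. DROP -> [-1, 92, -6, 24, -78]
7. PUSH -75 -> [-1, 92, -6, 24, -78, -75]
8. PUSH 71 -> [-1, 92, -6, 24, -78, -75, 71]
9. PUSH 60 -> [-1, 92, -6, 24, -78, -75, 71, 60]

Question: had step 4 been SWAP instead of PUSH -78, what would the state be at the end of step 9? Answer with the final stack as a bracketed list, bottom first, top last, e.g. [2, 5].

(re-executing from step 4 with the substitution; state before step 4: [-1, 92, -6, 24])
4. SWAP -> [-1, 92, 24, -6]
5. DUP -> [-1, 92, 24, -6, -6]
6. DROP -> [-1, 92, 24, -6]
7. PUSH -75 -> [-1, 92, 24, -6, -75]
8. PUSH 71 -> [-1, 92, 24, -6, -75, 71]
9. PUSH 60 -> [-1, 92, 24, -6, -75, 71, 60]

[-1, 92, 24, -6, -75, 71, 60]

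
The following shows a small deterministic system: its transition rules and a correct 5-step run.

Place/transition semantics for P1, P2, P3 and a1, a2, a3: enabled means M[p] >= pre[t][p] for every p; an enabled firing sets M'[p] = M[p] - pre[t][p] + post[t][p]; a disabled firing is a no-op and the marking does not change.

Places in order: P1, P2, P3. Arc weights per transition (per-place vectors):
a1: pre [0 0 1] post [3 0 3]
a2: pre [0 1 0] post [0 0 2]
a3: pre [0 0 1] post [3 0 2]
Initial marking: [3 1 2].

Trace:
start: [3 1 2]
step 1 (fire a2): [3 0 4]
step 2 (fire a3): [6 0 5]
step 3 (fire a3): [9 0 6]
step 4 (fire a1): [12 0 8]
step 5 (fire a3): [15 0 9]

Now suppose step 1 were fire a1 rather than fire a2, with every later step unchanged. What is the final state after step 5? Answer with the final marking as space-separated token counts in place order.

(re-executing from step 1 with the substitution; state before step 1: [3 1 2])
step 1 (fire a1): [6 1 4]
step 2 (fire a3): [9 1 5]
step 3 (fire a3): [12 1 6]
step 4 (fire a1): [15 1 8]
step 5 (fire a3): [18 1 9]

18 1 9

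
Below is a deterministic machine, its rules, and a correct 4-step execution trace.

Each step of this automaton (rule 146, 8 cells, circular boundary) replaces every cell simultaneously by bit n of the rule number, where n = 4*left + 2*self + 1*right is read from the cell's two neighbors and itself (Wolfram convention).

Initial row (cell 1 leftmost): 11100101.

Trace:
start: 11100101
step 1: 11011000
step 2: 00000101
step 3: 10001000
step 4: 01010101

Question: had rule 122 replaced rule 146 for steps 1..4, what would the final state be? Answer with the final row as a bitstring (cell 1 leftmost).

01101100

(re-executing steps 1..4 under rule 122; state before step 1: 11100101)
step 1: 00111011
step 2: 11101111
step 3: 00111000
step 4: 01101100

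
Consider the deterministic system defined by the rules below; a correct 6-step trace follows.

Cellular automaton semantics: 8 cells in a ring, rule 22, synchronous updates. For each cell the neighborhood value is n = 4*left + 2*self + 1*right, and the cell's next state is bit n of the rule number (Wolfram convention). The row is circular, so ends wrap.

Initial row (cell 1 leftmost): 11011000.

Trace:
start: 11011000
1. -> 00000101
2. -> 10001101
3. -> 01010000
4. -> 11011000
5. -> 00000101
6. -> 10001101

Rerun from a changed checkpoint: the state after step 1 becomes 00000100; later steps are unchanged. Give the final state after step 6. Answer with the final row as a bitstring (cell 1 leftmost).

state after step 1 := 00000100
2. -> 00001110
3. -> 00010001
4. -> 10111011
5. -> 00000000
6. -> 00000000

00000000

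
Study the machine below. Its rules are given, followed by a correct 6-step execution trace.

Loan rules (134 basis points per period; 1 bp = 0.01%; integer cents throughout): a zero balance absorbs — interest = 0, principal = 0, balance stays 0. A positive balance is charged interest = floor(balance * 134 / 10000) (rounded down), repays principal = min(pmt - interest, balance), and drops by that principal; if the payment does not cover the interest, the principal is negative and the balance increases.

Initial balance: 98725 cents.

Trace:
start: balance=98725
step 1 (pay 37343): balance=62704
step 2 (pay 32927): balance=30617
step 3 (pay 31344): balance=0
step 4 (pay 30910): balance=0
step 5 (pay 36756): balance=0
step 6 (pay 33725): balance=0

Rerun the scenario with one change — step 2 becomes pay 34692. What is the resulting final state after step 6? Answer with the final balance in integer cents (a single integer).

(re-executing from step 2 with the substitution; state before step 2: balance=62704)
step 2 (pay 34692): balance=28852
step 3 (pay 31344): balance=0
step 4 (pay 30910): balance=0
step 5 (pay 36756): balance=0
step 6 (pay 33725): balance=0

0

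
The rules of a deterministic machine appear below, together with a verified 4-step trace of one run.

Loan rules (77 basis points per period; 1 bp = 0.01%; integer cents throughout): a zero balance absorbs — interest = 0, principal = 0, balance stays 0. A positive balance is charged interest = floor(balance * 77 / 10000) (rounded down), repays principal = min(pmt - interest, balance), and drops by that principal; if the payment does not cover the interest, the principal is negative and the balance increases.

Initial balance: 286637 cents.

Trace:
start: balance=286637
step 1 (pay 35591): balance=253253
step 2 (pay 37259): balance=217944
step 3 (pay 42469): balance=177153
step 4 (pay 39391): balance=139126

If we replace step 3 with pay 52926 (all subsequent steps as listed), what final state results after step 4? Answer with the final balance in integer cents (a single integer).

(re-executing from step 3 with the substitution; state before step 3: balance=217944)
step 3 (pay 52926): balance=166696
step 4 (pay 39391): balance=128588

128588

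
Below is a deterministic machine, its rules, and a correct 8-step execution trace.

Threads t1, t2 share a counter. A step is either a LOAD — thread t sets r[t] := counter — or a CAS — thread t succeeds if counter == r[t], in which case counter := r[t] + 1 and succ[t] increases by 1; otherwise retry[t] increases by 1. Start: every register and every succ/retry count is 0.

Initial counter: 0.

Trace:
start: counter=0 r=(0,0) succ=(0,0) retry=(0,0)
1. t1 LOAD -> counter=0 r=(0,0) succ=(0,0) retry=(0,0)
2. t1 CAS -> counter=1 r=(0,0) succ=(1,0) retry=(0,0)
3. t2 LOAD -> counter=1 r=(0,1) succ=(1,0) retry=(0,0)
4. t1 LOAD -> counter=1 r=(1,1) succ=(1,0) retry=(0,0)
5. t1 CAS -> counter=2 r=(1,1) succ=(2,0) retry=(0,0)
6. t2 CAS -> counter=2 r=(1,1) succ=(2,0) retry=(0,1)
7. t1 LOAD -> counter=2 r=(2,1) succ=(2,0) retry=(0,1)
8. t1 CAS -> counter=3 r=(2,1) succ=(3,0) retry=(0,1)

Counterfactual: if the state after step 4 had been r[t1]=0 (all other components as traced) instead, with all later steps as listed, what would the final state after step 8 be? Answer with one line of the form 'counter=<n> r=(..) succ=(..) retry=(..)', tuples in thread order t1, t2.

state after step 4 := counter=1 r=(0,1) succ=(1,0) retry=(0,0)
5. t1 CAS -> counter=1 r=(0,1) succ=(1,0) retry=(1,0)
6. t2 CAS -> counter=2 r=(0,1) succ=(1,1) retry=(1,0)
7. t1 LOAD -> counter=2 r=(2,1) succ=(1,1) retry=(1,0)
8. t1 CAS -> counter=3 r=(2,1) succ=(2,1) retry=(1,0)

counter=3 r=(2,1) succ=(2,1) retry=(1,0)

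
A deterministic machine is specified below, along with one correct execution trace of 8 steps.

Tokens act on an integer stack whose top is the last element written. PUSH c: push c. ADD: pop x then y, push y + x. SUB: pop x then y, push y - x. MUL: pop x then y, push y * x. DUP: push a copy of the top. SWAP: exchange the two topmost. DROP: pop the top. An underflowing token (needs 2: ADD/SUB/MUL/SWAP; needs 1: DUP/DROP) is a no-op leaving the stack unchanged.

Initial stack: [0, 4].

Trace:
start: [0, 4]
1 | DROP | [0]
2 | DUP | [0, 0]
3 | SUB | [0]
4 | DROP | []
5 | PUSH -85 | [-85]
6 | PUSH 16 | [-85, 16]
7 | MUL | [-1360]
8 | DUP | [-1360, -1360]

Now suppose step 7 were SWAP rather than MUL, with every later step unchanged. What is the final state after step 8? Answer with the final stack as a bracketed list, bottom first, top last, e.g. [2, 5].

[16, -85, -85]

(re-executing from step 7 with the substitution; state before step 7: [-85, 16])
7 | SWAP | [16, -85]
8 | DUP | [16, -85, -85]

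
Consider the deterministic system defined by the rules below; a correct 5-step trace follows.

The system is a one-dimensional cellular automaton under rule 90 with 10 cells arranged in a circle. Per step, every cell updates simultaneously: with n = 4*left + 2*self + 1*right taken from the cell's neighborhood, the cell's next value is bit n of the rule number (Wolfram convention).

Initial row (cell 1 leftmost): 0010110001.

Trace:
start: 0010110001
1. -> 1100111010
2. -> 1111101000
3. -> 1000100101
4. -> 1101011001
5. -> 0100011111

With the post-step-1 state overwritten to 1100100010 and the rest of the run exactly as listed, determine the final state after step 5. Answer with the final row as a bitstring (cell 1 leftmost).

1010011110

state after step 1 := 1100100010
2. -> 1111010100
3. -> 1001000011
4. -> 1110100110
5. -> 1010011110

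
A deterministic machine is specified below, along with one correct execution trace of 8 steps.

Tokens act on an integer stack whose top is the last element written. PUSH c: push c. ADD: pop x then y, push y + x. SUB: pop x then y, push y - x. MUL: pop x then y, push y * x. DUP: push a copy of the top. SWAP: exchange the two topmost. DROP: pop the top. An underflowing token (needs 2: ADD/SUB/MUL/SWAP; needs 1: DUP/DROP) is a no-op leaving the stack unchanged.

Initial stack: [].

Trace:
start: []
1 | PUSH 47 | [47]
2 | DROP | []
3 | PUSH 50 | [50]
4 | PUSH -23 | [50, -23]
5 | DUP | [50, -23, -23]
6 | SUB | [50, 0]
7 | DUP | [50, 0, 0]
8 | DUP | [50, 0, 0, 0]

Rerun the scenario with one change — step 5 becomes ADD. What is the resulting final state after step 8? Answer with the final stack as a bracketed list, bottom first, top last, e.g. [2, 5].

[27, 27, 27]

(re-executing from step 5 with the substitution; state before step 5: [50, -23])
5 | ADD | [27]
6 | SUB | [27]
7 | DUP | [27, 27]
8 | DUP | [27, 27, 27]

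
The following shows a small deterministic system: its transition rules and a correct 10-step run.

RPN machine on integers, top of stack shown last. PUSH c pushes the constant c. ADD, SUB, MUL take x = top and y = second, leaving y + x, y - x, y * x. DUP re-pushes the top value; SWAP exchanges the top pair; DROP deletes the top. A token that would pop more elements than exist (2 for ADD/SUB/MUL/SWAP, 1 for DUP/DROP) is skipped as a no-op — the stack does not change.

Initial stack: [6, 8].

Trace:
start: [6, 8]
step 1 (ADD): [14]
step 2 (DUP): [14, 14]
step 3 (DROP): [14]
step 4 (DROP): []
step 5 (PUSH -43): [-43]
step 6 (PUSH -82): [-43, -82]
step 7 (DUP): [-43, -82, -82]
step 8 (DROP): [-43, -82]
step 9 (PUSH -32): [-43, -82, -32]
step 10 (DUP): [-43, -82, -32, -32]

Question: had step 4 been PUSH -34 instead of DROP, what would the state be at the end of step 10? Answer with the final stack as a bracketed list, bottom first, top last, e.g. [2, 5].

(re-executing from step 4 with the substitution; state before step 4: [14])
step 4 (PUSH -34): [14, -34]
step 5 (PUSH -43): [14, -34, -43]
step 6 (PUSH -82): [14, -34, -43, -82]
step 7 (DUP): [14, -34, -43, -82, -82]
step 8 (DROP): [14, -34, -43, -82]
step 9 (PUSH -32): [14, -34, -43, -82, -32]
step 10 (DUP): [14, -34, -43, -82, -32, -32]

[14, -34, -43, -82, -32, -32]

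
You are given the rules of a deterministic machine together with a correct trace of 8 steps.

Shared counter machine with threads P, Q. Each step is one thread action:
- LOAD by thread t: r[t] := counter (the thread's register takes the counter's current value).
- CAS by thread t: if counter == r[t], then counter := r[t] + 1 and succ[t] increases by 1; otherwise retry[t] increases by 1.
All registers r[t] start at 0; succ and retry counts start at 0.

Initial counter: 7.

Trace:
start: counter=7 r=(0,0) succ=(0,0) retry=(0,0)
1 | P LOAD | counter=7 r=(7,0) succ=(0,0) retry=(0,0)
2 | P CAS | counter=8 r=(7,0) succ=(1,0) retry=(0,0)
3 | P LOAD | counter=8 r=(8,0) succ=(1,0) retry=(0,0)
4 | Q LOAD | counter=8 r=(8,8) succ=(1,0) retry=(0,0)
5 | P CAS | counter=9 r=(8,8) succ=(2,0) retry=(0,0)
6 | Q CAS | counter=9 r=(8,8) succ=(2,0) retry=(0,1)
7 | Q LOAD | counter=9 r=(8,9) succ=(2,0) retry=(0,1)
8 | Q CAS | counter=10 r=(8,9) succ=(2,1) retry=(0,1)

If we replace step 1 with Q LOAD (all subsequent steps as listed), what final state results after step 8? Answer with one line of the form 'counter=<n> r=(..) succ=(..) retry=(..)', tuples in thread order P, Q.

(re-executing from step 1 with the substitution; state before step 1: counter=7 r=(0,0) succ=(0,0) retry=(0,0))
1 | Q LOAD | counter=7 r=(0,7) succ=(0,0) retry=(0,0)
2 | P CAS | counter=7 r=(0,7) succ=(0,0) retry=(1,0)
3 | P LOAD | counter=7 r=(7,7) succ=(0,0) retry=(1,0)
4 | Q LOAD | counter=7 r=(7,7) succ=(0,0) retry=(1,0)
5 | P CAS | counter=8 r=(7,7) succ=(1,0) retry=(1,0)
6 | Q CAS | counter=8 r=(7,7) succ=(1,0) retry=(1,1)
7 | Q LOAD | counter=8 r=(7,8) succ=(1,0) retry=(1,1)
8 | Q CAS | counter=9 r=(7,8) succ=(1,1) retry=(1,1)

counter=9 r=(7,8) succ=(1,1) retry=(1,1)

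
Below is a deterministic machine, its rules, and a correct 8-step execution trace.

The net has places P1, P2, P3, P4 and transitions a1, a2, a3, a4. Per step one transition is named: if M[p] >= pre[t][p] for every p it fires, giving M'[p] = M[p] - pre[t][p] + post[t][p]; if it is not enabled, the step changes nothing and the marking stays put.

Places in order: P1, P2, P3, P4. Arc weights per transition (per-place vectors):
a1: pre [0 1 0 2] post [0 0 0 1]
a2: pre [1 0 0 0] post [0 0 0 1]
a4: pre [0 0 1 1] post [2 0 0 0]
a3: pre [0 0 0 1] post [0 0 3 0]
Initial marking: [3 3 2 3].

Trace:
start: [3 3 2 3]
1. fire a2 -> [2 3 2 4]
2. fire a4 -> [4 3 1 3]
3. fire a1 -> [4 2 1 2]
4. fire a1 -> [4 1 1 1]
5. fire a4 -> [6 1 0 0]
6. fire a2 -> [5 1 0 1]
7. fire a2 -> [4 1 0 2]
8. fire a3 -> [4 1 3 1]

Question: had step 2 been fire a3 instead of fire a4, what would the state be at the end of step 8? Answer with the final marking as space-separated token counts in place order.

2 1 7 1

(re-executing from step 2 with the substitution; state before step 2: [2 3 2 4])
2. fire a3 -> [2 3 5 3]
3. fire a1 -> [2 2 5 2]
4. fire a1 -> [2 1 5 1]
5. fire a4 -> [4 1 4 0]
6. fire a2 -> [3 1 4 1]
7. fire a2 -> [2 1 4 2]
8. fire a3 -> [2 1 7 1]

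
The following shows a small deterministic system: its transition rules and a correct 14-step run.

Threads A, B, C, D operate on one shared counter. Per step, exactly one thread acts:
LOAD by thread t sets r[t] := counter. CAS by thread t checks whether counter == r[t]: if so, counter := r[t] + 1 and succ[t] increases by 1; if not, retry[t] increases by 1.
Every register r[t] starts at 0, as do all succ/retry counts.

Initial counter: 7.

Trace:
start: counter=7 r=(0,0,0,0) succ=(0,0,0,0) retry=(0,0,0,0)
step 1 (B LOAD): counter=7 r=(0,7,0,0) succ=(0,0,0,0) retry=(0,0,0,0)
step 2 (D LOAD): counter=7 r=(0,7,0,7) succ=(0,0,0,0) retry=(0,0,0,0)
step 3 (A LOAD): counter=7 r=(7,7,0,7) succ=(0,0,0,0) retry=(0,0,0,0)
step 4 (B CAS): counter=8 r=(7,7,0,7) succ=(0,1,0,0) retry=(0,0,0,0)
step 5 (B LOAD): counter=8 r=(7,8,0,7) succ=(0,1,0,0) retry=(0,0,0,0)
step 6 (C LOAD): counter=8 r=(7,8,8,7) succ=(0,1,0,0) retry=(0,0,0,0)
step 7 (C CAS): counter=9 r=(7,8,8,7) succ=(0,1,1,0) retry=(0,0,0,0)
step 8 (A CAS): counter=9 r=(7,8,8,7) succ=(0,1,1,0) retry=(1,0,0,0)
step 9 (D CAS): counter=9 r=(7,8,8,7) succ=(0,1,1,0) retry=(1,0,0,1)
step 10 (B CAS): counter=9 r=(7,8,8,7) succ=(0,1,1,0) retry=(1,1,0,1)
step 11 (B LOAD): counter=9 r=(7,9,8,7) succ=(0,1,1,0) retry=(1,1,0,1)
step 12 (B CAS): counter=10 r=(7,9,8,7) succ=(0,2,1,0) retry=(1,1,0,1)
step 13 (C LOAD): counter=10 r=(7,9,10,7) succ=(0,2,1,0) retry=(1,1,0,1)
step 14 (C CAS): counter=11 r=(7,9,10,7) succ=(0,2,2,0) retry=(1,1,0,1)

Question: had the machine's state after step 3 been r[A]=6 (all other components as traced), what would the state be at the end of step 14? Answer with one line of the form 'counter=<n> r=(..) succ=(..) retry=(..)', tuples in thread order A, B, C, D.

counter=11 r=(6,9,10,7) succ=(0,2,2,0) retry=(1,1,0,1)

state after step 3 := counter=7 r=(6,7,0,7) succ=(0,0,0,0) retry=(0,0,0,0)
step 4 (B CAS): counter=8 r=(6,7,0,7) succ=(0,1,0,0) retry=(0,0,0,0)
step 5 (B LOAD): counter=8 r=(6,8,0,7) succ=(0,1,0,0) retry=(0,0,0,0)
step 6 (C LOAD): counter=8 r=(6,8,8,7) succ=(0,1,0,0) retry=(0,0,0,0)
step 7 (C CAS): counter=9 r=(6,8,8,7) succ=(0,1,1,0) retry=(0,0,0,0)
step 8 (A CAS): counter=9 r=(6,8,8,7) succ=(0,1,1,0) retry=(1,0,0,0)
step 9 (D CAS): counter=9 r=(6,8,8,7) succ=(0,1,1,0) retry=(1,0,0,1)
step 10 (B CAS): counter=9 r=(6,8,8,7) succ=(0,1,1,0) retry=(1,1,0,1)
step 11 (B LOAD): counter=9 r=(6,9,8,7) succ=(0,1,1,0) retry=(1,1,0,1)
step 12 (B CAS): counter=10 r=(6,9,8,7) succ=(0,2,1,0) retry=(1,1,0,1)
step 13 (C LOAD): counter=10 r=(6,9,10,7) succ=(0,2,1,0) retry=(1,1,0,1)
step 14 (C CAS): counter=11 r=(6,9,10,7) succ=(0,2,2,0) retry=(1,1,0,1)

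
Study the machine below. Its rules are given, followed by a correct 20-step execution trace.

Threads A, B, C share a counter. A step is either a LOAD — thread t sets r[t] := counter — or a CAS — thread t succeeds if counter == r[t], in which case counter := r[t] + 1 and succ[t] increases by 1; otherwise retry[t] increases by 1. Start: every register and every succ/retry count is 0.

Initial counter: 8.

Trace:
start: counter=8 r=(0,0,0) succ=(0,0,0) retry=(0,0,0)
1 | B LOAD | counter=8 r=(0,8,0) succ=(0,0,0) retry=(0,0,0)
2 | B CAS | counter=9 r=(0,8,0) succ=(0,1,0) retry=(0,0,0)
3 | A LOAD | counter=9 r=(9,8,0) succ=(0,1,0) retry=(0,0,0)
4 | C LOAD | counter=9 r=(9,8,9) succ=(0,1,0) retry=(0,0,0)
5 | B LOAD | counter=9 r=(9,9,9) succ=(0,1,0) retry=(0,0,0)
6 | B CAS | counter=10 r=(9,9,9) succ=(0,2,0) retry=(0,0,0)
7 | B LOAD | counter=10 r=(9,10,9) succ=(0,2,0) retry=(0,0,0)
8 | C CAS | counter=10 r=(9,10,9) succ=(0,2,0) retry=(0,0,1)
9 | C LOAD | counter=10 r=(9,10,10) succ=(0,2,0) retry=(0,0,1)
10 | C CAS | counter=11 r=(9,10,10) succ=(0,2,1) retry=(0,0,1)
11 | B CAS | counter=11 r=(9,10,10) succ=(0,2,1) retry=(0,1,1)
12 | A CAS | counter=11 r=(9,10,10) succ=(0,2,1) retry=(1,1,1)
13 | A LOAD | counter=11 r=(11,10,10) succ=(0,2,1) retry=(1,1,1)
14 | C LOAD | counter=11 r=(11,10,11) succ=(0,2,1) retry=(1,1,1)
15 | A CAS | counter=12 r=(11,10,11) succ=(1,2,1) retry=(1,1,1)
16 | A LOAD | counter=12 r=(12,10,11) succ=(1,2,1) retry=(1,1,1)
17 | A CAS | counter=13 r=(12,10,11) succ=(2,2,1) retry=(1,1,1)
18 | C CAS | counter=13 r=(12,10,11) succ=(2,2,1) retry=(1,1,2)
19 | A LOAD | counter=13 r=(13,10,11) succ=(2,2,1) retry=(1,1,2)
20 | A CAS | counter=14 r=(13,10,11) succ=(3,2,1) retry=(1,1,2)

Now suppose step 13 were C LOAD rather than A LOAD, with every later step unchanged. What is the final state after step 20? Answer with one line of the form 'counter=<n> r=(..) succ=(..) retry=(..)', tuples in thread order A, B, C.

(re-executing from step 13 with the substitution; state before step 13: counter=11 r=(9,10,10) succ=(0,2,1) retry=(1,1,1))
13 | C LOAD | counter=11 r=(9,10,11) succ=(0,2,1) retry=(1,1,1)
14 | C LOAD | counter=11 r=(9,10,11) succ=(0,2,1) retry=(1,1,1)
15 | A CAS | counter=11 r=(9,10,11) succ=(0,2,1) retry=(2,1,1)
16 | A LOAD | counter=11 r=(11,10,11) succ=(0,2,1) retry=(2,1,1)
17 | A CAS | counter=12 r=(11,10,11) succ=(1,2,1) retry=(2,1,1)
18 | C CAS | counter=12 r=(11,10,11) succ=(1,2,1) retry=(2,1,2)
19 | A LOAD | counter=12 r=(12,10,11) succ=(1,2,1) retry=(2,1,2)
20 | A CAS | counter=13 r=(12,10,11) succ=(2,2,1) retry=(2,1,2)

counter=13 r=(12,10,11) succ=(2,2,1) retry=(2,1,2)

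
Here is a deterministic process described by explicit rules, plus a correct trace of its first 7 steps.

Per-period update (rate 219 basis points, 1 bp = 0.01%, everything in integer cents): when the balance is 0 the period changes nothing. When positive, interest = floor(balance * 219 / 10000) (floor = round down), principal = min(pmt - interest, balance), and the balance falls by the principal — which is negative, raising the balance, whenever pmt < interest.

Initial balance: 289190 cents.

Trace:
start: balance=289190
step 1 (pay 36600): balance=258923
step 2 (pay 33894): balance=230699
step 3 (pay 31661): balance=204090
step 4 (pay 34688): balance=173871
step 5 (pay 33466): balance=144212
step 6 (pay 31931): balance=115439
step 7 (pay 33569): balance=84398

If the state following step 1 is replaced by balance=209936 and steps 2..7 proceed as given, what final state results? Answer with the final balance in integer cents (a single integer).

state after step 1 := balance=209936
step 2 (pay 33894): balance=180639
step 3 (pay 31661): balance=152933
step 4 (pay 34688): balance=121594
step 5 (pay 33466): balance=90790
step 6 (pay 31931): balance=60847
step 7 (pay 33569): balance=28610

28610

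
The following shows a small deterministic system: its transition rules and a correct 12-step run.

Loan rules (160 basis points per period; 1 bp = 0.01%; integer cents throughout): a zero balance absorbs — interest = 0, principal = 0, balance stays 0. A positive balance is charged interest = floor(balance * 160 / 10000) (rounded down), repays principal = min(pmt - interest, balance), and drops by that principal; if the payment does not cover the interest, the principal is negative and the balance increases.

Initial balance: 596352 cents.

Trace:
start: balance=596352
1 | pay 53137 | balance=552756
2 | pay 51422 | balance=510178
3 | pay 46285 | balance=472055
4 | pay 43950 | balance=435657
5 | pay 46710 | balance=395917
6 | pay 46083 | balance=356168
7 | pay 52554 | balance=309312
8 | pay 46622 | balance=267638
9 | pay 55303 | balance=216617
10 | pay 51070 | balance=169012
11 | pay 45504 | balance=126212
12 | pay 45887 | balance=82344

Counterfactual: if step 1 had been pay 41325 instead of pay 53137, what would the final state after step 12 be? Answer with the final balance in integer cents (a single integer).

(re-executing from step 1 with the substitution; state before step 1: balance=596352)
1 | pay 41325 | balance=564568
2 | pay 51422 | balance=522179
3 | pay 46285 | balance=484248
4 | pay 43950 | balance=448045
5 | pay 46710 | balance=408503
6 | pay 46083 | balance=368956
7 | pay 52554 | balance=322305
8 | pay 46622 | balance=280839
9 | pay 55303 | balance=230029
10 | pay 51070 | balance=182639
11 | pay 45504 | balance=140057
12 | pay 45887 | balance=96410

96410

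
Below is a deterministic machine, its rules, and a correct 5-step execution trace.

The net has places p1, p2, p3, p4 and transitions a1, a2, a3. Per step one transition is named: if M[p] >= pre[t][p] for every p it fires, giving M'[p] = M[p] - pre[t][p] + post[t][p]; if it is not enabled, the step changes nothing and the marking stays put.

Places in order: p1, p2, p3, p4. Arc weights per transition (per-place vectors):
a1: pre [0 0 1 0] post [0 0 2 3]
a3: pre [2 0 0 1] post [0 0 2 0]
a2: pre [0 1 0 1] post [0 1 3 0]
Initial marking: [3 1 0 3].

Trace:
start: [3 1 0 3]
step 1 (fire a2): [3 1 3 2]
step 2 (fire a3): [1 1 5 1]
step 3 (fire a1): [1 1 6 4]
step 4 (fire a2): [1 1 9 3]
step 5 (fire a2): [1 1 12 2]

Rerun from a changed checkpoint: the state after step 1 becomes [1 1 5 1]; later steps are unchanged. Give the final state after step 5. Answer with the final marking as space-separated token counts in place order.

state after step 1 := [1 1 5 1]
step 2 (fire a3): [1 1 5 1]
step 3 (fire a1): [1 1 6 4]
step 4 (fire a2): [1 1 9 3]
step 5 (fire a2): [1 1 12 2]

1 1 12 2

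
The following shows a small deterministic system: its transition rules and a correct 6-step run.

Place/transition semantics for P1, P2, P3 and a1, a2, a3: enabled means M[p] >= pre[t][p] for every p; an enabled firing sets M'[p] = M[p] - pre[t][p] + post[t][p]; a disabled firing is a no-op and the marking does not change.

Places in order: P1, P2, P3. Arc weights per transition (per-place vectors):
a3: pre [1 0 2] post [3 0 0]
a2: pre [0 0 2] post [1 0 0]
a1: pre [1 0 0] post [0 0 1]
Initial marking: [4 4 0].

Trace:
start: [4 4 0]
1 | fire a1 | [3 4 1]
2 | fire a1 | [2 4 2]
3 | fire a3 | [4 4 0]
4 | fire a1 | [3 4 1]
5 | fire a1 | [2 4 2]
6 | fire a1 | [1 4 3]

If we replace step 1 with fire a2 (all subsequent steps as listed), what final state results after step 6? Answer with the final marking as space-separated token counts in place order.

0 4 4

(re-executing from step 1 with the substitution; state before step 1: [4 4 0])
1 | fire a2 | [4 4 0]
2 | fire a1 | [3 4 1]
3 | fire a3 | [3 4 1]
4 | fire a1 | [2 4 2]
5 | fire a1 | [1 4 3]
6 | fire a1 | [0 4 4]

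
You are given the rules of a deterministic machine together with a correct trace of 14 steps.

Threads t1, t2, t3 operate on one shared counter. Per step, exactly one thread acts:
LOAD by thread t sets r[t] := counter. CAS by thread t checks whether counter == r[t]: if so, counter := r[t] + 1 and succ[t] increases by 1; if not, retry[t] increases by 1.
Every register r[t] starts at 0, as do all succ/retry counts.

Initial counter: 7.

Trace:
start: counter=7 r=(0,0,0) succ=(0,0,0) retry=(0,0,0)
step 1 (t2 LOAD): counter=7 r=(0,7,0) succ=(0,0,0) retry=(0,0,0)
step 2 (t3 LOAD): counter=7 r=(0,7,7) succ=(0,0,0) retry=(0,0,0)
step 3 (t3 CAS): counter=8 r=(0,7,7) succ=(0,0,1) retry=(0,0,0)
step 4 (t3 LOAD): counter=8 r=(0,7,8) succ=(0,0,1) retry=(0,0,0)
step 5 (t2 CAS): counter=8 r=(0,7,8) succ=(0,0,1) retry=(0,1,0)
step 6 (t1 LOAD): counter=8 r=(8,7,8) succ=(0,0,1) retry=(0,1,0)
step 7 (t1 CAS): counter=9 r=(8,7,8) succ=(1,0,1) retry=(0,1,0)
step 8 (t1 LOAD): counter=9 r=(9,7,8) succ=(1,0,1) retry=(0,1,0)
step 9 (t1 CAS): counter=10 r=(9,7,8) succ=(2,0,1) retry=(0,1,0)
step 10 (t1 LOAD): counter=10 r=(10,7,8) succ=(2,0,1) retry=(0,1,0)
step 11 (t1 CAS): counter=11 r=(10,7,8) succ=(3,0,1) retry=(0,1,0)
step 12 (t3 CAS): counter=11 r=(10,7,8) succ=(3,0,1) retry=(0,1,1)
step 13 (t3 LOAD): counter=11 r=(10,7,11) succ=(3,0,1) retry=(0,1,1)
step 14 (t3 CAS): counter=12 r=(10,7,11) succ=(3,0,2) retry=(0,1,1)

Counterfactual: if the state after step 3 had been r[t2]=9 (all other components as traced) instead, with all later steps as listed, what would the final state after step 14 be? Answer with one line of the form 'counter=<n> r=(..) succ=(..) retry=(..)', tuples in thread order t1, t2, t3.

state after step 3 := counter=8 r=(0,9,7) succ=(0,0,1) retry=(0,0,0)
step 4 (t3 LOAD): counter=8 r=(0,9,8) succ=(0,0,1) retry=(0,0,0)
step 5 (t2 CAS): counter=8 r=(0,9,8) succ=(0,0,1) retry=(0,1,0)
step 6 (t1 LOAD): counter=8 r=(8,9,8) succ=(0,0,1) retry=(0,1,0)
step 7 (t1 CAS): counter=9 r=(8,9,8) succ=(1,0,1) retry=(0,1,0)
step 8 (t1 LOAD): counter=9 r=(9,9,8) succ=(1,0,1) retry=(0,1,0)
step 9 (t1 CAS): counter=10 r=(9,9,8) succ=(2,0,1) retry=(0,1,0)
step 10 (t1 LOAD): counter=10 r=(10,9,8) succ=(2,0,1) retry=(0,1,0)
step 11 (t1 CAS): counter=11 r=(10,9,8) succ=(3,0,1) retry=(0,1,0)
step 12 (t3 CAS): counter=11 r=(10,9,8) succ=(3,0,1) retry=(0,1,1)
step 13 (t3 LOAD): counter=11 r=(10,9,11) succ=(3,0,1) retry=(0,1,1)
step 14 (t3 CAS): counter=12 r=(10,9,11) succ=(3,0,2) retry=(0,1,1)

counter=12 r=(10,9,11) succ=(3,0,2) retry=(0,1,1)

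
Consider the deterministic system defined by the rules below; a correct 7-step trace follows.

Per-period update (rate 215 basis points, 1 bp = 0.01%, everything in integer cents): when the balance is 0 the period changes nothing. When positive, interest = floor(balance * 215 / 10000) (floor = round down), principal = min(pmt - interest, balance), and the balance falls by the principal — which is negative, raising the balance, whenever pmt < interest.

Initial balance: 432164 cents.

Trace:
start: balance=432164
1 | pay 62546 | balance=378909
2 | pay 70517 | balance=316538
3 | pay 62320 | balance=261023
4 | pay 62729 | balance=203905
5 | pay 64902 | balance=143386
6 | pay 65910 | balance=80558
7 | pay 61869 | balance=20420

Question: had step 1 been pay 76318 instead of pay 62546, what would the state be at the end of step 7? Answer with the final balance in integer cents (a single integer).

(re-executing from step 1 with the substitution; state before step 1: balance=432164)
1 | pay 76318 | balance=365137
2 | pay 70517 | balance=302470
3 | pay 62320 | balance=246653
4 | pay 62729 | balance=189227
5 | pay 64902 | balance=128393
6 | pay 65910 | balance=65243
7 | pay 61869 | balance=4776

4776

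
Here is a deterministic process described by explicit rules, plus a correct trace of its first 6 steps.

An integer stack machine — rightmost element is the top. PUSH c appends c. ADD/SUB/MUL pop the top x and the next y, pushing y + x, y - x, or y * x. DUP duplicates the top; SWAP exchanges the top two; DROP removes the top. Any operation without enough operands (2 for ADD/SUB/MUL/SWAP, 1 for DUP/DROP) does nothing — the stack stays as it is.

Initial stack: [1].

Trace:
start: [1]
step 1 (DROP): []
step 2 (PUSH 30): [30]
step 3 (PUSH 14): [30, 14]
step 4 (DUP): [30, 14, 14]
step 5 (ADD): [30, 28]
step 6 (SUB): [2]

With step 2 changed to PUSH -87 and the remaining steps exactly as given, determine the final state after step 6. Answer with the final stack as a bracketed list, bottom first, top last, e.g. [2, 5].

(re-executing from step 2 with the substitution; state before step 2: [])
step 2 (PUSH -87): [-87]
step 3 (PUSH 14): [-87, 14]
step 4 (DUP): [-87, 14, 14]
step 5 (ADD): [-87, 28]
step 6 (SUB): [-115]

[-115]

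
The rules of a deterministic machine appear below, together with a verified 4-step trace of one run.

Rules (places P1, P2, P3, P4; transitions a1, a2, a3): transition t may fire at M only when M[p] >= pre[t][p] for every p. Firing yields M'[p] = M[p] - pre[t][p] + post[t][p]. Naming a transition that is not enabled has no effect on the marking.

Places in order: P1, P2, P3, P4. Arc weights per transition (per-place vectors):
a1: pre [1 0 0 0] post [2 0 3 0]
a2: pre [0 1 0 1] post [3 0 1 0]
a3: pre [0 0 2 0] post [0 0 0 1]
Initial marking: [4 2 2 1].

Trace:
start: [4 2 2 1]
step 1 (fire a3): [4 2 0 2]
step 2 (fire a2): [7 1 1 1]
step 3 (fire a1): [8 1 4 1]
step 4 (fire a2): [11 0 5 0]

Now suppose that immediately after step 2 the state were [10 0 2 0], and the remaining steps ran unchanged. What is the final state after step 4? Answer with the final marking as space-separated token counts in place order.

state after step 2 := [10 0 2 0]
step 3 (fire a1): [11 0 5 0]
step 4 (fire a2): [11 0 5 0]

11 0 5 0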